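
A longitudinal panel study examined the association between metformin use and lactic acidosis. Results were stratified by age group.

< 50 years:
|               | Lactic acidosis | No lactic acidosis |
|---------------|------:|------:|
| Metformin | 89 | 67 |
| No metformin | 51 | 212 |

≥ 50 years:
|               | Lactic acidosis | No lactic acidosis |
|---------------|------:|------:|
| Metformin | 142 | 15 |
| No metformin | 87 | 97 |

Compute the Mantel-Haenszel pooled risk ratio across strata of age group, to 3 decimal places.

2.244

RR_MH = Σ(aᵢ·n₀ᵢ/nᵢ) / Σ(cᵢ·n₁ᵢ/nᵢ), with n₁ᵢ = aᵢ+bᵢ (exposed), n₀ᵢ = cᵢ+dᵢ (unexposed), nᵢ = n₁ᵢ+n₀ᵢ.
Stratum 1 (< 50 years): n₁ = 156, n₀ = 263, n = 419; a·n₀/n = 89·263/419 = 55.8640; c·n₁/n = 51·156/419 = 18.9881
Stratum 2 (≥ 50 years): n₁ = 157, n₀ = 184, n = 341; a·n₀/n = 142·184/341 = 76.6217; c·n₁/n = 87·157/341 = 40.0557
RR_MH = (55.8640 + 76.6217) / (18.9881 + 40.0557) = 132.4857 / 59.0438 = 2.24385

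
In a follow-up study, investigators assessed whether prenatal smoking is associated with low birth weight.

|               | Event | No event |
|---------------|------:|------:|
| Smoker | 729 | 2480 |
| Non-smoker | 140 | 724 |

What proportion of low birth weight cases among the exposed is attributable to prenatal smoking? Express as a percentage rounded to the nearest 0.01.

Cells: a = 729, b = 2480, c = 140, d = 724.
Risk in exposed = 729/3209 = 0.22717; risk in unexposed = 140/864 = 0.16204.
RR = 0.22717/0.16204 = 1.40199
AR% = (RR − 1)/RR × 100 = (1.40199 − 1)/1.40199 × 100 = 28.6726%

28.67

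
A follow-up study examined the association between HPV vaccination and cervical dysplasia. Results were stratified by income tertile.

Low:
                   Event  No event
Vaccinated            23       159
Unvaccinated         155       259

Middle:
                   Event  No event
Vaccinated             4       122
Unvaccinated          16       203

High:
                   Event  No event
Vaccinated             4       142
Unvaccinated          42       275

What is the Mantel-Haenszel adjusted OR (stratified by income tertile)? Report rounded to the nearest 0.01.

OR_MH = Σ(aᵢdᵢ/nᵢ) / Σ(bᵢcᵢ/nᵢ), where nᵢ is the stratum total.
Stratum 1 (Low): n = 596; a·d/n = 23·259/596 = 9.9950; b·c/n = 159·155/596 = 41.3507
Stratum 2 (Middle): n = 345; a·d/n = 4·203/345 = 2.3536; b·c/n = 122·16/345 = 5.6580
Stratum 3 (High): n = 463; a·d/n = 4·275/463 = 2.3758; b·c/n = 142·42/463 = 12.8812
OR_MH = (9.9950 + 2.3536 + 2.3758) / (41.3507 + 5.6580 + 12.8812) = 14.7244 / 59.8899 = 0.24586

0.25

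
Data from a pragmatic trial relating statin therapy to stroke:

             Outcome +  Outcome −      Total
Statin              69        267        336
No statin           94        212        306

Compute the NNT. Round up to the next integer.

10

Risk in treated group = 69/336 = 0.20536; risk in control = 94/306 = 0.30719.
Absolute risk reduction = 0.30719 − 0.20536 = 0.10183
NNT = 1 / ARR = 1 / 0.10183 = 9.820 → round up → 10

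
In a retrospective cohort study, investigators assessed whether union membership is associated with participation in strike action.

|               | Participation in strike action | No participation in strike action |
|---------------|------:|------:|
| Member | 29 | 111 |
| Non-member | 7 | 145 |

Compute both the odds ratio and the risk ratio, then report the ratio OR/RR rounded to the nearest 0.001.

Cells: a = 29, b = 111, c = 7, d = 145.
OR = (29·145)/(111·7) = 4205/777 = 5.41184
Risk in exposed = 29/140 = 0.20714; risk in unexposed = 7/152 = 0.04605; RR = 4.49796
OR/RR = 5.41184 / 4.49796 = 1.20318
The outcome is not rare, so the OR lies further from 1 than the RR.

1.203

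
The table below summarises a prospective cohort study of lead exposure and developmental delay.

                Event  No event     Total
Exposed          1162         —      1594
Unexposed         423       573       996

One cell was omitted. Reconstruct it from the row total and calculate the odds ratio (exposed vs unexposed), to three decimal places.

3.644

The missing cell is in the exposed row: 1594 − 1162 = 432.
So a = 1162, b = 432, c = 423, d = 573.
OR = (a·d)/(b·c) = (1162 × 573) / (432 × 423) = 665826 / 182736 = 3.64365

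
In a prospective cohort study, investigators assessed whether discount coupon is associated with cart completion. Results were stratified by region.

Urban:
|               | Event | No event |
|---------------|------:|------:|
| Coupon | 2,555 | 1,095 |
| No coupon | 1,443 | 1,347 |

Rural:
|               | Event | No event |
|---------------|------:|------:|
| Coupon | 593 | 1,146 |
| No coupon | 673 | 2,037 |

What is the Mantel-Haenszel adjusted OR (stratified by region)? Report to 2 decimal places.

1.92

OR_MH = Σ(aᵢdᵢ/nᵢ) / Σ(bᵢcᵢ/nᵢ), where nᵢ is the stratum total.
Stratum 1 (Urban): n = 6440; a·d/n = 2555·1347/6440 = 534.4076; b·c/n = 1095·1443/6440 = 245.3548
Stratum 2 (Rural): n = 4449; a·d/n = 593·2037/4449 = 271.5084; b·c/n = 1146·673/4449 = 173.3554
OR_MH = (534.4076 + 271.5084) / (245.3548 + 173.3554) = 805.9160 / 418.7102 = 1.92476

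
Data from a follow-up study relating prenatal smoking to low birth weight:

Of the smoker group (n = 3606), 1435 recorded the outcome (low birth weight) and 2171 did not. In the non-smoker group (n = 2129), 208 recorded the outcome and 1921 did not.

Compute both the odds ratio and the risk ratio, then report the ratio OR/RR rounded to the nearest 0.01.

1.50

From the description: a = 1435, b = 2171, c = 208, d = 1921.
OR = (1435·1921)/(2171·208) = 2756635/451568 = 6.10458
Risk in exposed = 1435/3606 = 0.39795; risk in unexposed = 208/2129 = 0.09770; RR = 4.07323
OR/RR = 6.10458 / 4.07323 = 1.49871
The outcome is not rare, so the OR lies further from 1 than the RR.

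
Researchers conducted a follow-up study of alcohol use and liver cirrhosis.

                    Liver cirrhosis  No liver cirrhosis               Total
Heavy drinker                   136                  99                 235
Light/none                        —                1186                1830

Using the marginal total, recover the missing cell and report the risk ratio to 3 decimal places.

The missing cell is in the unexposed row: 1830 − 1186 = 644.
So a = 136, b = 99, c = 644, d = 1186.
RR = [a/(a+b)] / [c/(c+d)] = (136/235) / (644/1830) = 0.57872/0.35191 = 1.64451

1.645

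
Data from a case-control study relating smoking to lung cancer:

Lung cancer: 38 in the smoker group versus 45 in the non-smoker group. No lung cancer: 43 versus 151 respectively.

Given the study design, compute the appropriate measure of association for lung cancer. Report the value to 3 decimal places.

From the description: a = 38, b = 43, c = 45, d = 151.
This is a case-control study: participants were sampled on outcome status, so risks in the source population cannot be estimated directly — relative risk is not valid here. The odds ratio is the appropriate measure.
OR = (a·d)/(b·c) = (38 × 151) / (43 × 45) = 5738 / 1935 = 2.96537

2.965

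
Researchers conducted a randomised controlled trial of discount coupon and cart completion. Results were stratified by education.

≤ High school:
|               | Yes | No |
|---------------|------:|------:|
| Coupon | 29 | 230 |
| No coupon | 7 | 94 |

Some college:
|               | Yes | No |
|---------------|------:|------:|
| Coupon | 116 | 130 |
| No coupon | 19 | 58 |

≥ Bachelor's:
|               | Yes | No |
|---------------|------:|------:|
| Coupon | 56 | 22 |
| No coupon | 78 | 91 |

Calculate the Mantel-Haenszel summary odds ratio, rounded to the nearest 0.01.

OR_MH = Σ(aᵢdᵢ/nᵢ) / Σ(bᵢcᵢ/nᵢ), where nᵢ is the stratum total.
Stratum 1 (≤ High school): n = 360; a·d/n = 29·94/360 = 7.5722; b·c/n = 230·7/360 = 4.4722
Stratum 2 (Some college): n = 323; a·d/n = 116·58/323 = 20.8297; b·c/n = 130·19/323 = 7.6471
Stratum 3 (≥ Bachelor's): n = 247; a·d/n = 56·91/247 = 20.6316; b·c/n = 22·78/247 = 6.9474
OR_MH = (7.5722 + 20.8297 + 20.6316) / (4.4722 + 7.6471 + 6.9474) = 49.0335 / 19.0666 = 2.57169

2.57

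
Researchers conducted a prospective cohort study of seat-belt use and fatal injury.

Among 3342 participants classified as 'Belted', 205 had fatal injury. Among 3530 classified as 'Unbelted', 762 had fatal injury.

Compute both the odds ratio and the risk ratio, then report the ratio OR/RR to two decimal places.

0.84

From the description: a = 205, b = 3137, c = 762, d = 2768.
OR = (205·2768)/(3137·762) = 567440/2390394 = 0.23738
Risk in exposed = 205/3342 = 0.06134; risk in unexposed = 762/3530 = 0.21586; RR = 0.28416
OR/RR = 0.23738 / 0.28416 = 0.83538
The outcome is not rare, so the OR lies further from 1 than the RR.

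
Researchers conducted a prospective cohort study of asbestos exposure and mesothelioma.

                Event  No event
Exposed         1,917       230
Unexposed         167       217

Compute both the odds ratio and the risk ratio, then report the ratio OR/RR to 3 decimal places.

Cells: a = 1917, b = 230, c = 167, d = 217.
OR = (1917·217)/(230·167) = 415989/38410 = 10.83023
Risk in exposed = 1917/2147 = 0.89287; risk in unexposed = 167/384 = 0.43490; RR = 2.05308
OR/RR = 10.83023 / 2.05308 = 5.27512
The outcome is not rare, so the OR lies further from 1 than the RR.

5.275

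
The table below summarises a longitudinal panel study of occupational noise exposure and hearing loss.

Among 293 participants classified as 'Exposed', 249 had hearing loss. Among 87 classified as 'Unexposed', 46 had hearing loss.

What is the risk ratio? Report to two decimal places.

From the description: a = 249, b = 44, c = 46, d = 41.
Risk in exposed = 249/293 = 0.84983; risk in unexposed = 46/87 = 0.52874.
RR = 0.84983 / 0.52874 = 1.60729
The risk among the exposed is 1.61 times that among the unexposed.

1.61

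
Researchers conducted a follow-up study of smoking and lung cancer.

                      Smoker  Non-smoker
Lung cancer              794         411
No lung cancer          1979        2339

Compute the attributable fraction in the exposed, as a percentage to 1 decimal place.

47.8

Reading the table with exposure as columns: a = 794 (Smoker, case), b = 1979 (Smoker, non-case), c = 411 (Non-smoker, case), d = 2339.
Risk in exposed = 794/2773 = 0.28633; risk in unexposed = 411/2750 = 0.14945.
RR = 0.28633/0.14945 = 1.91585
AR% = (RR − 1)/RR × 100 = (1.91585 − 1)/1.91585 × 100 = 47.8038%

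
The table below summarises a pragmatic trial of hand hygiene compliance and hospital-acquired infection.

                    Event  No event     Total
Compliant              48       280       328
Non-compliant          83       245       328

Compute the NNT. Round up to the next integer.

10

Risk in treated group = 48/328 = 0.14634; risk in control = 83/328 = 0.25305.
Absolute risk reduction = 0.25305 − 0.14634 = 0.10671
NNT = 1 / ARR = 1 / 0.10671 = 9.371 → round up → 10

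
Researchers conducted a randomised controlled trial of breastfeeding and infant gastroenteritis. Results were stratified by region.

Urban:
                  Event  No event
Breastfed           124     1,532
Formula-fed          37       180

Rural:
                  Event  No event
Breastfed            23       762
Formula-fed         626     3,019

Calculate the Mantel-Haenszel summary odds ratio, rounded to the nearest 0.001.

0.200

OR_MH = Σ(aᵢdᵢ/nᵢ) / Σ(bᵢcᵢ/nᵢ), where nᵢ is the stratum total.
Stratum 1 (Urban): n = 1873; a·d/n = 124·180/1873 = 11.9167; b·c/n = 1532·37/1873 = 30.2637
Stratum 2 (Rural): n = 4430; a·d/n = 23·3019/4430 = 15.6743; b·c/n = 762·626/4430 = 107.6777
OR_MH = (11.9167 + 15.6743) / (30.2637 + 107.6777) = 27.5910 / 137.9414 = 0.20002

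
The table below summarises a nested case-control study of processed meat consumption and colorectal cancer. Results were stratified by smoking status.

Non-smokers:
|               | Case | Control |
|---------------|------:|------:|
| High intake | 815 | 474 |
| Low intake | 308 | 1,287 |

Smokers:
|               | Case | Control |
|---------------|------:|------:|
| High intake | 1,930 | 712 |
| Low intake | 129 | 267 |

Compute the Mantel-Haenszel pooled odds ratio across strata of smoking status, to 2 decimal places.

6.60

OR_MH = Σ(aᵢdᵢ/nᵢ) / Σ(bᵢcᵢ/nᵢ), where nᵢ is the stratum total.
Stratum 1 (Non-smokers): n = 2884; a·d/n = 815·1287/2884 = 363.6980; b·c/n = 474·308/2884 = 50.6214
Stratum 2 (Smokers): n = 3038; a·d/n = 1930·267/3038 = 169.6215; b·c/n = 712·129/3038 = 30.2330
OR_MH = (363.6980 + 169.6215) / (50.6214 + 30.2330) = 533.3195 / 80.8544 = 6.59605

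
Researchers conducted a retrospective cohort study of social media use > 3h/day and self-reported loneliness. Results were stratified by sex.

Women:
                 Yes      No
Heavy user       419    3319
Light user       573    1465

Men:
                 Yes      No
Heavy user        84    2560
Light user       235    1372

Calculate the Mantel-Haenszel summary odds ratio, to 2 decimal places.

0.28

OR_MH = Σ(aᵢdᵢ/nᵢ) / Σ(bᵢcᵢ/nᵢ), where nᵢ is the stratum total.
Stratum 1 (Women): n = 5776; a·d/n = 419·1465/5776 = 106.2734; b·c/n = 3319·573/5776 = 329.2568
Stratum 2 (Men): n = 4251; a·d/n = 84·1372/4251 = 27.1108; b·c/n = 2560·235/4251 = 141.5196
OR_MH = (106.2734 + 27.1108) / (329.2568 + 141.5196) = 133.3842 / 470.7764 = 0.28333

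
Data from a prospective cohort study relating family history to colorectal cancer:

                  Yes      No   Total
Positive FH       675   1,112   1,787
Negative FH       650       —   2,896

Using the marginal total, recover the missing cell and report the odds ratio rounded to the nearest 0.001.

2.097

The missing cell is in the unexposed row: 2896 − 650 = 2246.
So a = 675, b = 1112, c = 650, d = 2246.
OR = (a·d)/(b·c) = (675 × 2246) / (1112 × 650) = 1516050 / 722800 = 2.09747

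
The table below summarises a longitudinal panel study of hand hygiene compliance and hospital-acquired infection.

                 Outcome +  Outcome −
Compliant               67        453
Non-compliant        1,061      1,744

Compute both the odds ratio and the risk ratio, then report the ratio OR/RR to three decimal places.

0.714

Cells: a = 67, b = 453, c = 1061, d = 1744.
OR = (67·1744)/(453·1061) = 116848/480633 = 0.24311
Risk in exposed = 67/520 = 0.12885; risk in unexposed = 1061/2805 = 0.37825; RR = 0.34063
OR/RR = 0.24311 / 0.34063 = 0.71371
The outcome is not rare, so the OR lies further from 1 than the RR.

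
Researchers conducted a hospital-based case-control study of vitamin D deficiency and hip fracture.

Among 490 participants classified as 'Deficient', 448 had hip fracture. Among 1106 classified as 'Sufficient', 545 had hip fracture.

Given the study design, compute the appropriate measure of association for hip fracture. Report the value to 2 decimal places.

From the description: a = 448, b = 42, c = 545, d = 561.
This is a hospital-based case-control study: participants were sampled on outcome status, so risks in the source population cannot be estimated directly — relative risk is not valid here. The odds ratio is the appropriate measure.
OR = (a·d)/(b·c) = (448 × 561) / (42 × 545) = 251328 / 22890 = 10.97982

10.98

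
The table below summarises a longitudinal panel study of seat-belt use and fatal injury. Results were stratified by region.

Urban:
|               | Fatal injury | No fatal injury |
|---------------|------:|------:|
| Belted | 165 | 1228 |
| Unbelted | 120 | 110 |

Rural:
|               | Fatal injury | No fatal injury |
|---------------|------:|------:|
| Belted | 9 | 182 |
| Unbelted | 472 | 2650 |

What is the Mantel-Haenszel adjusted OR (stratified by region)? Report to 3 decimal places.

0.157

OR_MH = Σ(aᵢdᵢ/nᵢ) / Σ(bᵢcᵢ/nᵢ), where nᵢ is the stratum total.
Stratum 1 (Urban): n = 1623; a·d/n = 165·110/1623 = 11.1830; b·c/n = 1228·120/1623 = 90.7948
Stratum 2 (Rural): n = 3313; a·d/n = 9·2650/3313 = 7.1989; b·c/n = 182·472/3313 = 25.9294
OR_MH = (11.1830 + 7.1989) / (90.7948 + 25.9294) = 18.3819 / 116.7242 = 0.15748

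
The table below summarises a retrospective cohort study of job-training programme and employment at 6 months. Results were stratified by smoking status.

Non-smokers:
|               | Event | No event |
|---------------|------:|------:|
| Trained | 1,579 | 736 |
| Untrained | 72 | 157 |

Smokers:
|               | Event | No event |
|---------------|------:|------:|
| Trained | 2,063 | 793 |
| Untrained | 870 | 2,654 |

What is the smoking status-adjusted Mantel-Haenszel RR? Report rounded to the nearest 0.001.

RR_MH = Σ(aᵢ·n₀ᵢ/nᵢ) / Σ(cᵢ·n₁ᵢ/nᵢ), with n₁ᵢ = aᵢ+bᵢ (exposed), n₀ᵢ = cᵢ+dᵢ (unexposed), nᵢ = n₁ᵢ+n₀ᵢ.
Stratum 1 (Non-smokers): n₁ = 2315, n₀ = 229, n = 2544; a·n₀/n = 1579·229/2544 = 142.1348; c·n₁/n = 72·2315/2544 = 65.5189
Stratum 2 (Smokers): n₁ = 2856, n₀ = 3524, n = 6380; a·n₀/n = 2063·3524/6380 = 1139.5003; c·n₁/n = 870·2856/6380 = 389.4545
RR_MH = (142.1348 + 1139.5003) / (65.5189 + 389.4545) = 1281.6351 / 454.9734 = 2.81695

2.817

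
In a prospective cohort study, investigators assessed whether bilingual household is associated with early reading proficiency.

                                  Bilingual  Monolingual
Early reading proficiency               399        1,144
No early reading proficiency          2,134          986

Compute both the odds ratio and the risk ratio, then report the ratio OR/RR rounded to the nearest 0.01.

Reading the table with exposure as columns: a = 399 (Bilingual, case), b = 2134 (Bilingual, non-case), c = 1144 (Monolingual, case), d = 986.
OR = (399·986)/(2134·1144) = 393414/2441296 = 0.16115
Risk in exposed = 399/2533 = 0.15752; risk in unexposed = 1144/2130 = 0.53709; RR = 0.29329
OR/RR = 0.16115 / 0.29329 = 0.54946
The outcome is not rare, so the OR lies further from 1 than the RR.

0.55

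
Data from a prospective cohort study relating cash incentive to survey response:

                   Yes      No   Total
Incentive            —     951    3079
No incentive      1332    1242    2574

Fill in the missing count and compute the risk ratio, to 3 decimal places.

The missing cell is in the exposed row: 3079 − 951 = 2128.
So a = 2128, b = 951, c = 1332, d = 1242.
RR = [a/(a+b)] / [c/(c+d)] = (2128/3079) / (1332/2574) = 0.69113/0.51748 = 1.33557

1.336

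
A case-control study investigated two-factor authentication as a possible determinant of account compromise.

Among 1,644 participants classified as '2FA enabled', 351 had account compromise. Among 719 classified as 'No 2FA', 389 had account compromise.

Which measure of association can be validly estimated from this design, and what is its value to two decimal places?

0.23

From the description: a = 351, b = 1293, c = 389, d = 330.
This is a case-control study: participants were sampled on outcome status, so risks in the source population cannot be estimated directly — relative risk is not valid here. The odds ratio is the appropriate measure.
OR = (a·d)/(b·c) = (351 × 330) / (1293 × 389) = 115830 / 502977 = 0.23029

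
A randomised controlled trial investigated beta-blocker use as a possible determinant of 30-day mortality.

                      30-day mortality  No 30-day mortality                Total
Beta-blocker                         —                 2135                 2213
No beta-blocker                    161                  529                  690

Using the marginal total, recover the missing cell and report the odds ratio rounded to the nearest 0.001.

The missing cell is in the exposed row: 2213 − 2135 = 78.
So a = 78, b = 2135, c = 161, d = 529.
OR = (a·d)/(b·c) = (78 × 529) / (2135 × 161) = 41262 / 343735 = 0.12004

0.120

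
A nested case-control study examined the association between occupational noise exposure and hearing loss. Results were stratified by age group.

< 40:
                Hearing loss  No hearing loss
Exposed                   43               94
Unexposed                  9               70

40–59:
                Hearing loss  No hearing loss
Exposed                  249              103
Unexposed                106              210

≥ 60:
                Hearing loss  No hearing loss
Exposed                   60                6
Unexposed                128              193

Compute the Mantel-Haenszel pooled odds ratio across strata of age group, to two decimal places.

5.49

OR_MH = Σ(aᵢdᵢ/nᵢ) / Σ(bᵢcᵢ/nᵢ), where nᵢ is the stratum total.
Stratum 1 (< 40): n = 216; a·d/n = 43·70/216 = 13.9352; b·c/n = 94·9/216 = 3.9167
Stratum 2 (40–59): n = 668; a·d/n = 249·210/668 = 78.2784; b·c/n = 103·106/668 = 16.3443
Stratum 3 (≥ 60): n = 387; a·d/n = 60·193/387 = 29.9225; b·c/n = 6·128/387 = 1.9845
OR_MH = (13.9352 + 78.2784 + 29.9225) / (3.9167 + 16.3443 + 1.9845) = 122.1361 / 22.2455 = 5.49038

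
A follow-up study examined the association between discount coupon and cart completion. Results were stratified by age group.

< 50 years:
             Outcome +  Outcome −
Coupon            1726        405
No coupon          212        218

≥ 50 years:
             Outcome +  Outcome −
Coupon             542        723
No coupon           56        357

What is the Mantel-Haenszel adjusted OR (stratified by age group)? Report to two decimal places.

4.55

OR_MH = Σ(aᵢdᵢ/nᵢ) / Σ(bᵢcᵢ/nᵢ), where nᵢ is the stratum total.
Stratum 1 (< 50 years): n = 2561; a·d/n = 1726·218/2561 = 146.9223; b·c/n = 405·212/2561 = 33.5260
Stratum 2 (≥ 50 years): n = 1678; a·d/n = 542·357/1678 = 115.3123; b·c/n = 723·56/1678 = 24.1287
OR_MH = (146.9223 + 115.3123) / (33.5260 + 24.1287) = 262.2346 / 57.6547 = 4.54836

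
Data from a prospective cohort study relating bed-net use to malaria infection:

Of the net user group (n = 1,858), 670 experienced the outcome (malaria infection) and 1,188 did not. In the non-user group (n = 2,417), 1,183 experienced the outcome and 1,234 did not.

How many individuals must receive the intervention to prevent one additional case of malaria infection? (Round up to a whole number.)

8

Risk in treated group = 670/1858 = 0.36060; risk in control = 1183/2417 = 0.48945.
Absolute risk reduction = 0.48945 − 0.36060 = 0.12885
NNT = 1 / ARR = 1 / 0.12885 = 7.761 → round up → 8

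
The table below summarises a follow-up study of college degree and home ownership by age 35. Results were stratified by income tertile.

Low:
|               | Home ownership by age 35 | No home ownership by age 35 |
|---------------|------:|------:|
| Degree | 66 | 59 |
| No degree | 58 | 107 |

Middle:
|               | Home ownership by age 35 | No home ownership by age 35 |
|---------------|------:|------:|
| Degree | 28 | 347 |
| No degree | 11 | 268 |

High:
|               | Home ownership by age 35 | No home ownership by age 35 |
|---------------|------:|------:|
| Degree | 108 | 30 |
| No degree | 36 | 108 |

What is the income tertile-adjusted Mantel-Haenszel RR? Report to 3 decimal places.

RR_MH = Σ(aᵢ·n₀ᵢ/nᵢ) / Σ(cᵢ·n₁ᵢ/nᵢ), with n₁ᵢ = aᵢ+bᵢ (exposed), n₀ᵢ = cᵢ+dᵢ (unexposed), nᵢ = n₁ᵢ+n₀ᵢ.
Stratum 1 (Low): n₁ = 125, n₀ = 165, n = 290; a·n₀/n = 66·165/290 = 37.5517; c·n₁/n = 58·125/290 = 25.0000
Stratum 2 (Middle): n₁ = 375, n₀ = 279, n = 654; a·n₀/n = 28·279/654 = 11.9450; c·n₁/n = 11·375/654 = 6.3073
Stratum 3 (High): n₁ = 138, n₀ = 144, n = 282; a·n₀/n = 108·144/282 = 55.1489; c·n₁/n = 36·138/282 = 17.6170
RR_MH = (37.5517 + 11.9450 + 55.1489) / (25.0000 + 6.3073 + 17.6170) = 104.6456 / 48.9244 = 2.13893

2.139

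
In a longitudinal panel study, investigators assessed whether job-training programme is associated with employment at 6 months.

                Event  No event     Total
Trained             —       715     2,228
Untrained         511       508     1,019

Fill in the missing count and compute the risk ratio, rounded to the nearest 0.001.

The missing cell is in the exposed row: 2228 − 715 = 1513.
So a = 1513, b = 715, c = 511, d = 508.
RR = [a/(a+b)] / [c/(c+d)] = (1513/2228) / (511/1019) = 0.67908/0.50147 = 1.35418

1.354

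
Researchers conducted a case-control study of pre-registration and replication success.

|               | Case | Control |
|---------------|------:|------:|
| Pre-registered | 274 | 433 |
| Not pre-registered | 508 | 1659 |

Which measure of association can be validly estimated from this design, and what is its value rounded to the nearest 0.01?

2.07

Cells: a = 274, b = 433, c = 508, d = 1659.
This is a case-control study: participants were sampled on outcome status, so risks in the source population cannot be estimated directly — relative risk is not valid here. The odds ratio is the appropriate measure.
OR = (a·d)/(b·c) = (274 × 1659) / (433 × 508) = 454566 / 219964 = 2.06655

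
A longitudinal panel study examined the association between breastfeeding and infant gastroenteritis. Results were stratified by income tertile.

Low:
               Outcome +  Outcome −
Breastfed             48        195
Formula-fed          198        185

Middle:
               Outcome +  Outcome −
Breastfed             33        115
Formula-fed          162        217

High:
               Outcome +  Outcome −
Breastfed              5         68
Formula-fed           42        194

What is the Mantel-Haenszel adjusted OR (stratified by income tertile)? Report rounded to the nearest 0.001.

OR_MH = Σ(aᵢdᵢ/nᵢ) / Σ(bᵢcᵢ/nᵢ), where nᵢ is the stratum total.
Stratum 1 (Low): n = 626; a·d/n = 48·185/626 = 14.1853; b·c/n = 195·198/626 = 61.6773
Stratum 2 (Middle): n = 527; a·d/n = 33·217/527 = 13.5882; b·c/n = 115·162/527 = 35.3510
Stratum 3 (High): n = 309; a·d/n = 5·194/309 = 3.1392; b·c/n = 68·42/309 = 9.2427
OR_MH = (14.1853 + 13.5882 + 3.1392) / (61.6773 + 35.3510 + 9.2427) = 30.9127 / 106.2711 = 0.29089

0.291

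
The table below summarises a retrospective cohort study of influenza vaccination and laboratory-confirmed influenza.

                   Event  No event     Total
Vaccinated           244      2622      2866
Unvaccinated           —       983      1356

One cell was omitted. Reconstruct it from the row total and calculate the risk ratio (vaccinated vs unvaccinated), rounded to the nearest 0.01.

The missing cell is in the unexposed row: 1356 − 983 = 373.
So a = 244, b = 2622, c = 373, d = 983.
RR = [a/(a+b)] / [c/(c+d)] = (244/2866) / (373/1356) = 0.08514/0.27507 = 0.30950

0.31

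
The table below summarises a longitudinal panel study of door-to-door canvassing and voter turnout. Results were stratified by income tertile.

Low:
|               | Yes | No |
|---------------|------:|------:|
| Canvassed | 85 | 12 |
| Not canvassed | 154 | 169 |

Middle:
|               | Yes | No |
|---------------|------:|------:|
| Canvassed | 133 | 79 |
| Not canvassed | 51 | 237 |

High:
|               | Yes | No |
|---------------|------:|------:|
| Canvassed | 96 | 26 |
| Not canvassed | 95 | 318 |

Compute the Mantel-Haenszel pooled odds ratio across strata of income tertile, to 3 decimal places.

9.037

OR_MH = Σ(aᵢdᵢ/nᵢ) / Σ(bᵢcᵢ/nᵢ), where nᵢ is the stratum total.
Stratum 1 (Low): n = 420; a·d/n = 85·169/420 = 34.2024; b·c/n = 12·154/420 = 4.4000
Stratum 2 (Middle): n = 500; a·d/n = 133·237/500 = 63.0420; b·c/n = 79·51/500 = 8.0580
Stratum 3 (High): n = 535; a·d/n = 96·318/535 = 57.0617; b·c/n = 26·95/535 = 4.6168
OR_MH = (34.2024 + 63.0420 + 57.0617) / (4.4000 + 8.0580 + 4.6168) = 154.3061 / 17.0748 = 9.03705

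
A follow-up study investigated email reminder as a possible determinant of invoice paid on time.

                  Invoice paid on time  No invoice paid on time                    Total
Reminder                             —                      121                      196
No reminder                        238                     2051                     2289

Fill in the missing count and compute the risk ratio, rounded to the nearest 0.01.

The missing cell is in the exposed row: 196 − 121 = 75.
So a = 75, b = 121, c = 238, d = 2051.
RR = [a/(a+b)] / [c/(c+d)] = (75/196) / (238/2289) = 0.38265/0.10398 = 3.68022

3.68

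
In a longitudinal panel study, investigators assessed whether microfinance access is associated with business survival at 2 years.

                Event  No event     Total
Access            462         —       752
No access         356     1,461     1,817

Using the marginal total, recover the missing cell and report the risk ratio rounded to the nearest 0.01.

The missing cell is in the exposed row: 752 − 462 = 290.
So a = 462, b = 290, c = 356, d = 1461.
RR = [a/(a+b)] / [c/(c+d)] = (462/752) / (356/1817) = 0.61436/0.19593 = 3.13566

3.14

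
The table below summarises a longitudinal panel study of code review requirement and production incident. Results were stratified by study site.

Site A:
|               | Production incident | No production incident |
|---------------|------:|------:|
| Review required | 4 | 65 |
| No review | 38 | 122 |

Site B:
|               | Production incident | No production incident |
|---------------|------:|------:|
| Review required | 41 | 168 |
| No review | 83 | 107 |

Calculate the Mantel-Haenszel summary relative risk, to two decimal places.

0.41

RR_MH = Σ(aᵢ·n₀ᵢ/nᵢ) / Σ(cᵢ·n₁ᵢ/nᵢ), with n₁ᵢ = aᵢ+bᵢ (exposed), n₀ᵢ = cᵢ+dᵢ (unexposed), nᵢ = n₁ᵢ+n₀ᵢ.
Stratum 1 (Site A): n₁ = 69, n₀ = 160, n = 229; a·n₀/n = 4·160/229 = 2.7948; c·n₁/n = 38·69/229 = 11.4498
Stratum 2 (Site B): n₁ = 209, n₀ = 190, n = 399; a·n₀/n = 41·190/399 = 19.5238; c·n₁/n = 83·209/399 = 43.4762
RR_MH = (2.7948 + 19.5238) / (11.4498 + 43.4762) = 22.3186 / 54.9260 = 0.40634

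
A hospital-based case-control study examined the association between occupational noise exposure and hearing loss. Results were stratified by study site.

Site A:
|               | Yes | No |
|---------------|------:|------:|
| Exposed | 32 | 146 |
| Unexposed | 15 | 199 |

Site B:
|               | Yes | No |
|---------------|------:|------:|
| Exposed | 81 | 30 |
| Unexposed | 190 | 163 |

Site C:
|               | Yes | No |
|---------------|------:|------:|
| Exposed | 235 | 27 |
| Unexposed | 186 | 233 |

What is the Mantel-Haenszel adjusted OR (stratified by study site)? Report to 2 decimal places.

4.96

OR_MH = Σ(aᵢdᵢ/nᵢ) / Σ(bᵢcᵢ/nᵢ), where nᵢ is the stratum total.
Stratum 1 (Site A): n = 392; a·d/n = 32·199/392 = 16.2449; b·c/n = 146·15/392 = 5.5867
Stratum 2 (Site B): n = 464; a·d/n = 81·163/464 = 28.4547; b·c/n = 30·190/464 = 12.2845
Stratum 3 (Site C): n = 681; a·d/n = 235·233/681 = 80.4038; b·c/n = 27·186/681 = 7.3744
OR_MH = (16.2449 + 28.4547 + 80.4038) / (5.5867 + 12.2845 + 7.3744) = 125.1035 / 25.2457 = 4.95544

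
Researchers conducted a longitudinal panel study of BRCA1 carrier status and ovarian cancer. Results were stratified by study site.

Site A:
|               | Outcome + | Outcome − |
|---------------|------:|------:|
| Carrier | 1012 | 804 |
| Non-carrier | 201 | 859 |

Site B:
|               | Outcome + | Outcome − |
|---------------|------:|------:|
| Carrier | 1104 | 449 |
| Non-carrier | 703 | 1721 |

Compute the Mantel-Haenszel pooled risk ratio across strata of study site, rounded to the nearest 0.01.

2.61

RR_MH = Σ(aᵢ·n₀ᵢ/nᵢ) / Σ(cᵢ·n₁ᵢ/nᵢ), with n₁ᵢ = aᵢ+bᵢ (exposed), n₀ᵢ = cᵢ+dᵢ (unexposed), nᵢ = n₁ᵢ+n₀ᵢ.
Stratum 1 (Site A): n₁ = 1816, n₀ = 1060, n = 2876; a·n₀/n = 1012·1060/2876 = 372.9903; c·n₁/n = 201·1816/2876 = 126.9179
Stratum 2 (Site B): n₁ = 1553, n₀ = 2424, n = 3977; a·n₀/n = 1104·2424/3977 = 672.8931; c·n₁/n = 703·1553/3977 = 274.5182
RR_MH = (372.9903 + 672.8931) / (126.9179 + 274.5182) = 1045.8834 / 401.4362 = 2.60535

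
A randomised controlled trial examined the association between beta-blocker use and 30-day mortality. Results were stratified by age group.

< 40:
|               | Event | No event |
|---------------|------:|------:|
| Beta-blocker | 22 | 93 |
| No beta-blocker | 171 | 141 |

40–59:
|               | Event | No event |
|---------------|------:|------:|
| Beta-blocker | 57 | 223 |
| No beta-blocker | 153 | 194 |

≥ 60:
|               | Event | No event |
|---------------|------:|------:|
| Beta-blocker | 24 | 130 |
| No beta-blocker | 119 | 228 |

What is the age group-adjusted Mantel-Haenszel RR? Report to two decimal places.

RR_MH = Σ(aᵢ·n₀ᵢ/nᵢ) / Σ(cᵢ·n₁ᵢ/nᵢ), with n₁ᵢ = aᵢ+bᵢ (exposed), n₀ᵢ = cᵢ+dᵢ (unexposed), nᵢ = n₁ᵢ+n₀ᵢ.
Stratum 1 (< 40): n₁ = 115, n₀ = 312, n = 427; a·n₀/n = 22·312/427 = 16.0749; c·n₁/n = 171·115/427 = 46.0539
Stratum 2 (40–59): n₁ = 280, n₀ = 347, n = 627; a·n₀/n = 57·347/627 = 31.5455; c·n₁/n = 153·280/627 = 68.3254
Stratum 3 (≥ 60): n₁ = 154, n₀ = 347, n = 501; a·n₀/n = 24·347/501 = 16.6228; c·n₁/n = 119·154/501 = 36.5788
RR_MH = (16.0749 + 31.5455 + 16.6228) / (46.0539 + 68.3254 + 36.5788) = 64.2432 / 150.9581 = 0.42557

0.43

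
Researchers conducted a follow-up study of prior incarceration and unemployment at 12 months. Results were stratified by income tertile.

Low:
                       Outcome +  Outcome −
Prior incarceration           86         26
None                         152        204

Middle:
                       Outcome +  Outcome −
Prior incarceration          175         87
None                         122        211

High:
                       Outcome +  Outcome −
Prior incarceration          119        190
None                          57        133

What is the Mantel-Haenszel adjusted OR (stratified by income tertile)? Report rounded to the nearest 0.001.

OR_MH = Σ(aᵢdᵢ/nᵢ) / Σ(bᵢcᵢ/nᵢ), where nᵢ is the stratum total.
Stratum 1 (Low): n = 468; a·d/n = 86·204/468 = 37.4872; b·c/n = 26·152/468 = 8.4444
Stratum 2 (Middle): n = 595; a·d/n = 175·211/595 = 62.0588; b·c/n = 87·122/595 = 17.8387
Stratum 3 (High): n = 499; a·d/n = 119·133/499 = 31.7174; b·c/n = 190·57/499 = 21.7034
OR_MH = (37.4872 + 62.0588 + 31.7174) / (8.4444 + 17.8387 + 21.7034) = 131.2634 / 47.9865 = 2.73542

2.735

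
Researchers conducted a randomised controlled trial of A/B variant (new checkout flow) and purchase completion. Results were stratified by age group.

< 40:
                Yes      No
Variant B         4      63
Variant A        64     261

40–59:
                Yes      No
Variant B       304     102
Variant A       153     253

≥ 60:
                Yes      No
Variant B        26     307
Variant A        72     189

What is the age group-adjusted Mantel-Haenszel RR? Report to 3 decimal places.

RR_MH = Σ(aᵢ·n₀ᵢ/nᵢ) / Σ(cᵢ·n₁ᵢ/nᵢ), with n₁ᵢ = aᵢ+bᵢ (exposed), n₀ᵢ = cᵢ+dᵢ (unexposed), nᵢ = n₁ᵢ+n₀ᵢ.
Stratum 1 (< 40): n₁ = 67, n₀ = 325, n = 392; a·n₀/n = 4·325/392 = 3.3163; c·n₁/n = 64·67/392 = 10.9388
Stratum 2 (40–59): n₁ = 406, n₀ = 406, n = 812; a·n₀/n = 304·406/812 = 152.0000; c·n₁/n = 153·406/812 = 76.5000
Stratum 3 (≥ 60): n₁ = 333, n₀ = 261, n = 594; a·n₀/n = 26·261/594 = 11.4242; c·n₁/n = 72·333/594 = 40.3636
RR_MH = (3.3163 + 152.0000 + 11.4242) / (10.9388 + 76.5000 + 40.3636) = 166.7406 / 127.8024 = 1.30467

1.305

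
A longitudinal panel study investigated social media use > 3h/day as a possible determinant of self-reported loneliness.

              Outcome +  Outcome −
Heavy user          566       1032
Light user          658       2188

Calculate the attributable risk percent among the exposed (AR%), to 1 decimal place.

34.7

Cells: a = 566, b = 1032, c = 658, d = 2188.
Risk in exposed = 566/1598 = 0.35419; risk in unexposed = 658/2846 = 0.23120.
RR = 0.35419/0.23120 = 1.53196
AR% = (RR − 1)/RR × 100 = (1.53196 − 1)/1.53196 × 100 = 34.7243%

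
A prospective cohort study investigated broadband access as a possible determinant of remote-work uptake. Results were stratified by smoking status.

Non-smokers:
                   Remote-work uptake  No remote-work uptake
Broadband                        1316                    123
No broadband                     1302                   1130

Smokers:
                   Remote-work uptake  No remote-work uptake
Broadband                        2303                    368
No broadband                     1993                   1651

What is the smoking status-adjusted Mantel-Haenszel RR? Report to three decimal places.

1.625

RR_MH = Σ(aᵢ·n₀ᵢ/nᵢ) / Σ(cᵢ·n₁ᵢ/nᵢ), with n₁ᵢ = aᵢ+bᵢ (exposed), n₀ᵢ = cᵢ+dᵢ (unexposed), nᵢ = n₁ᵢ+n₀ᵢ.
Stratum 1 (Non-smokers): n₁ = 1439, n₀ = 2432, n = 3871; a·n₀/n = 1316·2432/3871 = 826.7920; c·n₁/n = 1302·1439/3871 = 484.0036
Stratum 2 (Smokers): n₁ = 2671, n₀ = 3644, n = 6315; a·n₀/n = 2303·3644/6315 = 1328.9203; c·n₁/n = 1993·2671/6315 = 842.9617
RR_MH = (826.7920 + 1328.9203) / (484.0036 + 842.9617) = 2155.7124 / 1326.9653 = 1.62454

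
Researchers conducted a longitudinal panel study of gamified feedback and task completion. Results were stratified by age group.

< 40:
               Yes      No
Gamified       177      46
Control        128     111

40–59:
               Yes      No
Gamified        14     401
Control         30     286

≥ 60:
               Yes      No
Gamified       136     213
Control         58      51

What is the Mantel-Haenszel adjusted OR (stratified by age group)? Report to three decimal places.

1.124

OR_MH = Σ(aᵢdᵢ/nᵢ) / Σ(bᵢcᵢ/nᵢ), where nᵢ is the stratum total.
Stratum 1 (< 40): n = 462; a·d/n = 177·111/462 = 42.5260; b·c/n = 46·128/462 = 12.7446
Stratum 2 (40–59): n = 731; a·d/n = 14·286/731 = 5.4774; b·c/n = 401·30/731 = 16.4569
Stratum 3 (≥ 60): n = 458; a·d/n = 136·51/458 = 15.1441; b·c/n = 213·58/458 = 26.9738
OR_MH = (42.5260 + 5.4774 + 15.1441) / (12.7446 + 16.4569 + 26.9738) = 63.1475 / 56.1753 = 1.12412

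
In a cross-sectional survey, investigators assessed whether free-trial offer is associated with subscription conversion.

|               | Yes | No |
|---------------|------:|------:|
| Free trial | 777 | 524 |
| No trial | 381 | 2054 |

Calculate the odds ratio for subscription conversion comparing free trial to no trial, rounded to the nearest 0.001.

Cells: a = 777, b = 524, c = 381, d = 2054.
OR = (a·d)/(b·c) = (777 × 2054) / (524 × 381) = 1595958 / 199644 = 7.99402
The odds of subscription conversion are about 7.99 times as high in the free trial group.

7.994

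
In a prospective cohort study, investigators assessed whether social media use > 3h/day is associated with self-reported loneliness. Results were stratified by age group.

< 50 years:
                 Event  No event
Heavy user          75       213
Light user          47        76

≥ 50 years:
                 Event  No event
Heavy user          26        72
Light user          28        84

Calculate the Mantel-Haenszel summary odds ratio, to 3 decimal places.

0.715

OR_MH = Σ(aᵢdᵢ/nᵢ) / Σ(bᵢcᵢ/nᵢ), where nᵢ is the stratum total.
Stratum 1 (< 50 years): n = 411; a·d/n = 75·76/411 = 13.8686; b·c/n = 213·47/411 = 24.3577
Stratum 2 (≥ 50 years): n = 210; a·d/n = 26·84/210 = 10.4000; b·c/n = 72·28/210 = 9.6000
OR_MH = (13.8686 + 10.4000) / (24.3577 + 9.6000) = 24.2686 / 33.9577 = 0.71467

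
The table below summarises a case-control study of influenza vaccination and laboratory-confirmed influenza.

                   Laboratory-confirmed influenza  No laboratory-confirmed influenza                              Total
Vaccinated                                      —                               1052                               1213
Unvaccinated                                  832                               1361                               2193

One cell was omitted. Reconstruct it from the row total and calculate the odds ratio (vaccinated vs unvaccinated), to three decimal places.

The missing cell is in the exposed row: 1213 − 1052 = 161.
So a = 161, b = 1052, c = 832, d = 1361.
OR = (a·d)/(b·c) = (161 × 1361) / (1052 × 832) = 219121 / 875264 = 0.25035

0.250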